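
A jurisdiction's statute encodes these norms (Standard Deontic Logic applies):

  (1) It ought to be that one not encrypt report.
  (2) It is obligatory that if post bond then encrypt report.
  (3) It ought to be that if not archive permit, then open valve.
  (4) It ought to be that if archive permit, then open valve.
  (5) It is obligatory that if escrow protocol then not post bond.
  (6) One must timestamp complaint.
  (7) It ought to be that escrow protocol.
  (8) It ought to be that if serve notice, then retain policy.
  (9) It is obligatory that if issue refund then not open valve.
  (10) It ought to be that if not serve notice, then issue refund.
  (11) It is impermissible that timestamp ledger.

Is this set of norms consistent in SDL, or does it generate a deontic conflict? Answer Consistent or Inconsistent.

Consistent

Premise 2 is O(post_bond → encrypt_report), but O(post_bond) is not derivable from the premises, so it does not yield O(encrypt_report).
So O(encrypt_report) is not derivable, and the apparent clash with O(¬encrypt_report) does not arise.
A world satisfying every obligation exists (e.g. archive_permit=false, encrypt_report=false, escrow_protocol=true, issue_refund=false, open_valve=true, post_bond=false, retain_policy=true, serve_notice=true, timestamp_complaint=true, timestamp_ledger=false); no atom is both obligatory and forbidden, so the set is consistent.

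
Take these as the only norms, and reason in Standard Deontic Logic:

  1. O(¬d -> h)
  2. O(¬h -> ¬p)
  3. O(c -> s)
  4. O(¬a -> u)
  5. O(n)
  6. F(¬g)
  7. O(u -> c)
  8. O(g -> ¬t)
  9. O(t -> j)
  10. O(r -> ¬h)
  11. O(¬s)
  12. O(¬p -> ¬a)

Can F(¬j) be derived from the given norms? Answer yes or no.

No

Premise 9 is O(t -> j), but O(t) is not derivable from the premises, so it does not yield O(j).
No other premise forces O(j). An ideal world satisfying every premise can still have ¬j true, so F(¬j) is not derivable.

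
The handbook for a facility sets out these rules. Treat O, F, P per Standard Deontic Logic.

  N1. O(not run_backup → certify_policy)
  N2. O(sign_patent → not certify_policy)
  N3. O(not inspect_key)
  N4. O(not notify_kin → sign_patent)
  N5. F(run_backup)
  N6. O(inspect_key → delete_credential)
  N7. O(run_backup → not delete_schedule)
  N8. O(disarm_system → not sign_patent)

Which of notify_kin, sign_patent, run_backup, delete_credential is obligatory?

F(run_backup) at premise 5 means O(not run_backup).
From O(not run_backup) and premise 1, O(not run_backup → certify_policy), we obtain O(certify_policy).
Premise 2 is O(sign_patent → not certify_policy); contrapositively O(certify_policy → not sign_patent). Since O(certify_policy) holds, K gives O(not sign_patent).
The contrapositive of premise 4 (O(not notify_kin → sign_patent)) is O(not sign_patent → notify_kin), and O(not sign_patent) is already established, so O(notify_kin).
So O(notify_kin) holds — notify_kin is obligatory. None of the other listed options is made obligatory by any chain of premises.

notify_kin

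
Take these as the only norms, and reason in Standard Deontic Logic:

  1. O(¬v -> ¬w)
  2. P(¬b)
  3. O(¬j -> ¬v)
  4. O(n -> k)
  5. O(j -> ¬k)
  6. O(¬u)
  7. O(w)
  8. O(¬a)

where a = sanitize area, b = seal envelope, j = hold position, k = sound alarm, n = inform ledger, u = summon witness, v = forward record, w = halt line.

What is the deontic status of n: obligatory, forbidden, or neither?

Forbidden

Premise 7 states O(w) outright.
The contrapositive of premise 1 (O(¬v -> ¬w)) is O(w -> v), and O(w) is already established, so O(v).
Premise 3, O(¬j -> ¬v), contraposes to O(v -> j); with O(v) we get O(j).
Premise 5 is O(j -> ¬k); since O(j), deontic closure gives O(¬k).
Premise 4, O(n -> k), contraposes to O(¬k -> ¬n); with O(¬k) we get O(¬n).
Premises 2, 6, 8 do not contribute to this derivation.
Thus O(¬n), which is F(n): n is forbidden.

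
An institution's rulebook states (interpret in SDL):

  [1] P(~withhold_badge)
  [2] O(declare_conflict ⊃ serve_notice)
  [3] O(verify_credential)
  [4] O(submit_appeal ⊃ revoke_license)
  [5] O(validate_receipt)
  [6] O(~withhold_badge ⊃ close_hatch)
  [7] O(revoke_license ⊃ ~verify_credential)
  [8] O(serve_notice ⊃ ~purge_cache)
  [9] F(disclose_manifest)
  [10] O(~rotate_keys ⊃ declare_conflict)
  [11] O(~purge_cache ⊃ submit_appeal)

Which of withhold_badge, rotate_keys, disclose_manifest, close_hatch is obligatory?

Premise 3 states O(verify_credential) outright.
Premise 7 is O(revoke_license ⊃ ~verify_credential); contrapositively O(verify_credential ⊃ ~revoke_license). Since O(verify_credential) holds, K gives O(~revoke_license).
Premise 4 is O(submit_appeal ⊃ revoke_license); contrapositively O(~revoke_license ⊃ ~submit_appeal). Since O(~revoke_license) holds, K gives O(~submit_appeal).
The contrapositive of premise 11 (O(~purge_cache ⊃ submit_appeal)) is O(~submit_appeal ⊃ purge_cache), and O(~submit_appeal) is already established, so O(purge_cache).
Premise 8, O(serve_notice ⊃ ~purge_cache), contraposes to O(purge_cache ⊃ ~serve_notice); with O(purge_cache) we get O(~serve_notice).
Premise 2, O(declare_conflict ⊃ serve_notice), contraposes to O(~serve_notice ⊃ ~declare_conflict); with O(~serve_notice) we get O(~declare_conflict).
The contrapositive of premise 10 (O(~rotate_keys ⊃ declare_conflict)) is O(~declare_conflict ⊃ rotate_keys), and O(~declare_conflict) is already established, so O(rotate_keys).
So O(rotate_keys) holds — rotate_keys is obligatory. None of the other listed options is made obligatory by any chain of premises.

rotate_keys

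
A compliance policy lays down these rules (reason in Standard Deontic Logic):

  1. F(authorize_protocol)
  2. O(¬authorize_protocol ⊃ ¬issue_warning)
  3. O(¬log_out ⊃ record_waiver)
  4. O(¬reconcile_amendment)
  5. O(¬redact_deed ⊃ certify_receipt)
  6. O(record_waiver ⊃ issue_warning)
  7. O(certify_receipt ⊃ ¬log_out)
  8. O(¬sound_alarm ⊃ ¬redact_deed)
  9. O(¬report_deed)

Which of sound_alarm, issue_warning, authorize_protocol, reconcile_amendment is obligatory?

sound_alarm

Premise 1, F(authorize_protocol), is equivalent to O(¬authorize_protocol).
From O(¬authorize_protocol) and premise 2, O(¬authorize_protocol ⊃ ¬issue_warning), we obtain O(¬issue_warning).
Premise 6 is O(record_waiver ⊃ issue_warning); contrapositively O(¬issue_warning ⊃ ¬record_waiver). Since O(¬issue_warning) holds, K gives O(¬record_waiver).
Premise 3, O(¬log_out ⊃ record_waiver), contraposes to O(¬record_waiver ⊃ log_out); with O(¬record_waiver) we get O(log_out).
The contrapositive of premise 7 (O(certify_receipt ⊃ ¬log_out)) is O(log_out ⊃ ¬certify_receipt), and O(log_out) is already established, so O(¬certify_receipt).
Premise 5 is O(¬redact_deed ⊃ certify_receipt); contrapositively O(¬certify_receipt ⊃ redact_deed). Since O(¬certify_receipt) holds, K gives O(redact_deed).
Premise 8 is O(¬sound_alarm ⊃ ¬redact_deed); contrapositively O(redact_deed ⊃ sound_alarm). Since O(redact_deed) holds, K gives O(sound_alarm).
So O(sound_alarm) holds — sound_alarm is obligatory. None of the other listed options is made obligatory by any chain of premises.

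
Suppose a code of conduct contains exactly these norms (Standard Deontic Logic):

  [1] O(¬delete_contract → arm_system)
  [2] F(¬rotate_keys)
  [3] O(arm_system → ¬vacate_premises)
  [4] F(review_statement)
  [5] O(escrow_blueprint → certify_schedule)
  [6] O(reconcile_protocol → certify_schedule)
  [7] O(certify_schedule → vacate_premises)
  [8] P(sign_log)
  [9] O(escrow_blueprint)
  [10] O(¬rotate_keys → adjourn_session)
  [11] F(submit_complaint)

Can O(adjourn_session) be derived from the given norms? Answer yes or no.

No

Premise 10 is O(¬rotate_keys → adjourn_session), but O(¬rotate_keys) is not derivable from the premises, so it does not yield O(adjourn_session).
No other premise forces O(adjourn_session). An ideal world satisfying every premise can still have adjourn_session false, so O(adjourn_session) is not derivable.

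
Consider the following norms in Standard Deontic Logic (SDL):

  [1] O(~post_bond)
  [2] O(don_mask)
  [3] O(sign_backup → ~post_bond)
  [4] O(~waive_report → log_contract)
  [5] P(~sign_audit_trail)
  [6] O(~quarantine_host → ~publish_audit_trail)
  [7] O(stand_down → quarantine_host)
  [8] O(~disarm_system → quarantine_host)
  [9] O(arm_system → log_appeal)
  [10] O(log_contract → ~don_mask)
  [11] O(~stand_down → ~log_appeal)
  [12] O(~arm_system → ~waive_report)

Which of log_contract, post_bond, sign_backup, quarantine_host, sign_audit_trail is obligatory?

quarantine_host

From premise 2 we have O(don_mask).
The contrapositive of premise 10 (O(log_contract → ~don_mask)) is O(don_mask → ~log_contract), and O(don_mask) is already established, so O(~log_contract).
Premise 4 is O(~waive_report → log_contract); contrapositively O(~log_contract → waive_report). Since O(~log_contract) holds, K gives O(waive_report).
Premise 12 is O(~arm_system → ~waive_report); contrapositively O(waive_report → arm_system). Since O(waive_report) holds, K gives O(arm_system).
With premise 9, O(arm_system → log_appeal), the K-axiom yields O(log_appeal).
Premise 11 is O(~stand_down → ~log_appeal); contrapositively O(log_appeal → stand_down). Since O(log_appeal) holds, K gives O(stand_down).
Applying K to premise 7 (O(stand_down → quarantine_host)) and O(stand_down) yields O(quarantine_host).
So O(quarantine_host) holds — quarantine_host is obligatory. None of the other listed options is made obligatory by any chain of premises.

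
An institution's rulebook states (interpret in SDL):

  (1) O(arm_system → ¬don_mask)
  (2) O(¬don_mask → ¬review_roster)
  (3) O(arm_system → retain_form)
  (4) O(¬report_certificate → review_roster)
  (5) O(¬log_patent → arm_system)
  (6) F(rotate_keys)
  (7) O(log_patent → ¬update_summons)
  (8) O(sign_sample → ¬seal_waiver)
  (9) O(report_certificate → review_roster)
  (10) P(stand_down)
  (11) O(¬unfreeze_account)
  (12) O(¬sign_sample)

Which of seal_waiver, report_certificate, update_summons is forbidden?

Premises 4 and 9 cover both cases: O(¬report_certificate → review_roster) and O(report_certificate → review_roster). Since ¬report_certificate ∨ report_certificate is a tautology, O(review_roster) follows.
Premise 2 is O(¬don_mask → ¬review_roster); contrapositively O(review_roster → don_mask). Since O(review_roster) holds, K gives O(don_mask).
Premise 1 is O(arm_system → ¬don_mask); contrapositively O(don_mask → ¬arm_system). Since O(don_mask) holds, K gives O(¬arm_system).
Premise 5 is O(¬log_patent → arm_system); contrapositively O(¬arm_system → log_patent). Since O(¬arm_system) holds, K gives O(log_patent).
Premise 7 is O(log_patent → ¬update_summons); since O(log_patent), deontic closure gives O(¬update_summons).
So O(¬update_summons) holds, i.e. update_summons is forbidden. None of the other listed options is forbidden under the premises.

update_summons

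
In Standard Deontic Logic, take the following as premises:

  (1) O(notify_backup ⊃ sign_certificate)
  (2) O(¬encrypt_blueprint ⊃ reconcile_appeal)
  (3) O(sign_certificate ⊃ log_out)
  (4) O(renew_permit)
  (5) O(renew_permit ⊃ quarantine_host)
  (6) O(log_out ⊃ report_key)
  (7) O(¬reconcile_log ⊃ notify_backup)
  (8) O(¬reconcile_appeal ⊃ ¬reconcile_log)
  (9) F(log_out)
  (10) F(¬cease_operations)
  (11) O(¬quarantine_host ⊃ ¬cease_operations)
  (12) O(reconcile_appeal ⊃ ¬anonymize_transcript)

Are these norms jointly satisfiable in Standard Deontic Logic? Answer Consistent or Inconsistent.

Premise 11 is O(¬quarantine_host ⊃ ¬cease_operations), but O(¬quarantine_host) is not derivable from the premises, so it does not yield O(¬cease_operations).
So O(¬cease_operations) is not derivable, and the apparent clash with O(cease_operations) does not arise.
A world satisfying every obligation exists (e.g. anonymize_transcript=false, cease_operations=true, encrypt_blueprint=false, log_out=false, notify_backup=false, quarantine_host=true, reconcile_appeal=true, reconcile_log=true, renew_permit=true, report_key=false, sign_certificate=false); no atom is both obligatory and forbidden, so the set is consistent.

Consistent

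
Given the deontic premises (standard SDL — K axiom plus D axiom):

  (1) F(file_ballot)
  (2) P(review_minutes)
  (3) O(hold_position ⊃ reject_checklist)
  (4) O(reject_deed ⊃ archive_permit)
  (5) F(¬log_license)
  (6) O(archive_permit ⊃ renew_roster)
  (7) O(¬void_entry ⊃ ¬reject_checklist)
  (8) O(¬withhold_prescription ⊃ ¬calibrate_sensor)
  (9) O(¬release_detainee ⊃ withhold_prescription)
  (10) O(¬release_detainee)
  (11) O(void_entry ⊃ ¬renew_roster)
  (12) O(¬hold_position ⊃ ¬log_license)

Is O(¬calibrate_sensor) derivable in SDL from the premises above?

No

Premise 8 is O(¬withhold_prescription ⊃ ¬calibrate_sensor), but O(¬withhold_prescription) is not derivable from the premises, so it does not yield O(¬calibrate_sensor).
No other premise forces O(¬calibrate_sensor). An ideal world satisfying every premise can still have ¬calibrate_sensor false, so O(¬calibrate_sensor) is not derivable.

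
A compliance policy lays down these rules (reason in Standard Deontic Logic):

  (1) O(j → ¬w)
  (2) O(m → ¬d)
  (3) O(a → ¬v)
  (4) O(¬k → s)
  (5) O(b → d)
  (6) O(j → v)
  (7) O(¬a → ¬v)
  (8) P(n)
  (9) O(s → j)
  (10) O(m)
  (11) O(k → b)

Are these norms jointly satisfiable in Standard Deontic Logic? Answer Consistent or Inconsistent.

By case analysis on ¬a: premise 7 gives O(¬a → ¬v) and premise 3 gives O(a → ¬v), so O(¬v) either way.
Premise 6, O(j → v), contraposes to O(¬v → ¬j); with O(¬v) we get O(¬j).
Premise 9, O(s → j), contraposes to O(¬j → ¬s); with O(¬j) we get O(¬s).
Premise 4, O(¬k → s), contraposes to O(¬s → k); with O(¬s) we get O(k).
Applying K to premise 11 (O(k → b)) and O(k) yields O(b).
With premise 5, O(b → d), the K-axiom yields O(d).
Premise 2, O(m → ¬d), contraposes to O(d → ¬m); with O(d) we get O(¬m).
Yet premise 10 states O(m).
We now have both O(¬m) and O(m) — m is simultaneously obligatory and forbidden, violating the D-axiom.

Inconsistent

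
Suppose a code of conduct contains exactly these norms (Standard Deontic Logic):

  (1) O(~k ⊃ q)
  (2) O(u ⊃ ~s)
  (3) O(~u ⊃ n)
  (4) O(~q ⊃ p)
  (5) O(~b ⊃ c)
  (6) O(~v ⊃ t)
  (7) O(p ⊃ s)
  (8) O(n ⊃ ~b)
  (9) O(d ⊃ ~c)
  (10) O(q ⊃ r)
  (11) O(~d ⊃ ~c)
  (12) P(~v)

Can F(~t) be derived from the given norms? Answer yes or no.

Premise 6 is O(~v ⊃ t), but O(~v) is not derivable from the premises (the permission P(~v) asserts only ~O(v), not O(~v)), so it does not yield O(t).
No other premise forces O(t). An ideal world satisfying every premise can still have ~t true, so F(~t) is not derivable.

No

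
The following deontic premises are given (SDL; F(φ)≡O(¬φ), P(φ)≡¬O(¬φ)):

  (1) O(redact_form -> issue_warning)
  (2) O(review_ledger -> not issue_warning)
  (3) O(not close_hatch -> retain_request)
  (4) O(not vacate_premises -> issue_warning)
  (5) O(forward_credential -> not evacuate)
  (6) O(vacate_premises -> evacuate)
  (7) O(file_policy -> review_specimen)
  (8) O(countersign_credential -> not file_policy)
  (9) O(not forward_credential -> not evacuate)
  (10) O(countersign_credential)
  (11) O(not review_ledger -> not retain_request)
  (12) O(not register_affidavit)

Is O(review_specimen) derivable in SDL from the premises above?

No

Premise 7 is O(file_policy -> review_specimen), but O(file_policy) is not derivable from the premises, so it does not yield O(review_specimen).
No other premise forces O(review_specimen). An ideal world satisfying every premise can still have review_specimen false, so O(review_specimen) is not derivable.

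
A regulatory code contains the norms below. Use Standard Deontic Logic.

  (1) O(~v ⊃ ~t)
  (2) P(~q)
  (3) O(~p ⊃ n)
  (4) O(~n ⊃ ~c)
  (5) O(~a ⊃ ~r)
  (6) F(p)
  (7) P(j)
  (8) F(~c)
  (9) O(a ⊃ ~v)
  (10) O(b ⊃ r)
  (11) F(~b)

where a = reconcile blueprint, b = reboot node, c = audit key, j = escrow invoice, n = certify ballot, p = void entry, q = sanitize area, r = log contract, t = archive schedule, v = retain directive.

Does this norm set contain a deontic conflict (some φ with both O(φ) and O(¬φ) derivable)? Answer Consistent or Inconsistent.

Consistent

Premise 4 is O(~n ⊃ ~c), but O(~n) is not derivable from the premises, so it does not yield O(~c).
So O(~c) is not derivable, and the apparent clash with O(c) does not arise.
A world satisfying every obligation exists (e.g. a=true, b=true, c=true, j=false, n=true, p=false, q=false, r=true, t=false, v=false); no atom is both obligatory and forbidden, so the set is consistent.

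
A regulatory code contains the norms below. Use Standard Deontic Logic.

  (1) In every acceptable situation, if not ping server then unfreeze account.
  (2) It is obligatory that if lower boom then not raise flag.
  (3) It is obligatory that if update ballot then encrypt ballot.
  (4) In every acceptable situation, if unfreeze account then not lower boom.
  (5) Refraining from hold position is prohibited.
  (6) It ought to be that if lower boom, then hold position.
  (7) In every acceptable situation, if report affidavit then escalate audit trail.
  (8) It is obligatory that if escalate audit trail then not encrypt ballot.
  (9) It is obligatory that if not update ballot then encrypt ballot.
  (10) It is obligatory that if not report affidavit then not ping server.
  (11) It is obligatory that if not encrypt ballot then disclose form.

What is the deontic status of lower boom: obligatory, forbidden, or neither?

Forbidden

Premises 9 and 3 cover both cases: O(¬update_ballot → encrypt_ballot) and O(update_ballot → encrypt_ballot). Since ¬update_ballot ∨ update_ballot is a tautology, O(encrypt_ballot) follows.
Premise 8 is O(escalate_audit_trail → ¬encrypt_ballot); contrapositively O(encrypt_ballot → ¬escalate_audit_trail). Since O(encrypt_ballot) holds, K gives O(¬escalate_audit_trail).
Premise 7, O(report_affidavit → escalate_audit_trail), contraposes to O(¬escalate_audit_trail → ¬report_affidavit); with O(¬escalate_audit_trail) we get O(¬report_affidavit).
With premise 10, O(¬report_affidavit → ¬ping_server), the K-axiom yields O(¬ping_server).
From O(¬ping_server) and premise 1, O(¬ping_server → unfreeze_account), we obtain O(unfreeze_account).
From O(unfreeze_account) and premise 4, O(unfreeze_account → ¬lower_boom), we obtain O(¬lower_boom).
Premises 2, 5, 6, 11 do not contribute to this derivation.
Thus O(¬lower_boom), which is F(lower_boom): lower_boom is forbidden.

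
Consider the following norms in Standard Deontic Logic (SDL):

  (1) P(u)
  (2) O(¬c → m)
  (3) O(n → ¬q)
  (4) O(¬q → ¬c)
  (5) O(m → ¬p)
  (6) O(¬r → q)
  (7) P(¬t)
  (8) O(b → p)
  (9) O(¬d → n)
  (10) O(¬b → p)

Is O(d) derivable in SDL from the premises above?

Yes

Premises 10 and 8 cover both cases: O(¬b → p) and O(b → p). Since ¬b ∨ b is a tautology, O(p) follows.
The contrapositive of premise 5 (O(m → ¬p)) is O(p → ¬m), and O(p) is already established, so O(¬m).
The contrapositive of premise 2 (O(¬c → m)) is O(¬m → c), and O(¬m) is already established, so O(c).
Premise 4 is O(¬q → ¬c); contrapositively O(c → q). Since O(c) holds, K gives O(q).
Premise 3 is O(n → ¬q); contrapositively O(q → ¬n). Since O(q) holds, K gives O(¬n).
The contrapositive of premise 9 (O(¬d → n)) is O(¬n → d), and O(¬n) is already established, so O(d).
Premises 1, 6, 7 do not contribute to this derivation.
So O(d) follows.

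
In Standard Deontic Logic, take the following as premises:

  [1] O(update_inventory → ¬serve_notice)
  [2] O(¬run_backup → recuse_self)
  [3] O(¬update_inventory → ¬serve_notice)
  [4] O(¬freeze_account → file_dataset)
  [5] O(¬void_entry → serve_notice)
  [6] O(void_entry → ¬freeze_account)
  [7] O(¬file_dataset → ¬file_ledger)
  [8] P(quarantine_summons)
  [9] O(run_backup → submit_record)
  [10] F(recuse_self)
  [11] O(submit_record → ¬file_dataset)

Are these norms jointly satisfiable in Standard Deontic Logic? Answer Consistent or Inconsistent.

Inconsistent

Premises 1 and 3 cover both cases: O(update_inventory → ¬serve_notice) and O(¬update_inventory → ¬serve_notice). Since update_inventory ∨ ¬update_inventory is a tautology, O(¬serve_notice) follows.
The contrapositive of premise 5 (O(¬void_entry → serve_notice)) is O(¬serve_notice → void_entry), and O(¬serve_notice) is already established, so O(void_entry).
Premise 6 is O(void_entry → ¬freeze_account); since O(void_entry), deontic closure gives O(¬freeze_account).
Applying K to premise 4 (O(¬freeze_account → file_dataset)) and O(¬freeze_account) yields O(file_dataset).
The contrapositive of premise 11 (O(submit_record → ¬file_dataset)) is O(file_dataset → ¬submit_record), and O(file_dataset) is already established, so O(¬submit_record).
Premise 9 is O(run_backup → submit_record); contrapositively O(¬submit_record → ¬run_backup). Since O(¬submit_record) holds, K gives O(¬run_backup).
Premise 2 is O(¬run_backup → recuse_self); since O(¬run_backup), deontic closure gives O(recuse_self).
But premise 10, F(recuse_self), means O(¬recuse_self).
We now have both O(recuse_self) and O(¬recuse_self) — recuse_self is simultaneously obligatory and forbidden, violating the D-axiom.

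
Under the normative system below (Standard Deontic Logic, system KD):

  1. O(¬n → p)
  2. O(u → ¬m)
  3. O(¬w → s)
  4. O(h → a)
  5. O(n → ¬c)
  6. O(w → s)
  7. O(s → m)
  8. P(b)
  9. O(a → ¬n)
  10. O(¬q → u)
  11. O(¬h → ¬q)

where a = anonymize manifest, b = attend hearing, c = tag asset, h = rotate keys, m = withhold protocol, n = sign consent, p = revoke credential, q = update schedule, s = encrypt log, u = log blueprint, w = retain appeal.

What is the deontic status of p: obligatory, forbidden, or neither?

By case analysis on w: premise 6 gives O(w → s) and premise 3 gives O(¬w → s), so O(s) either way.
With premise 7, O(s → m), the K-axiom yields O(m).
Premise 2 is O(u → ¬m); contrapositively O(m → ¬u). Since O(m) holds, K gives O(¬u).
The contrapositive of premise 10 (O(¬q → u)) is O(¬u → q), and O(¬u) is already established, so O(q).
Premise 11 is O(¬h → ¬q); contrapositively O(q → h). Since O(q) holds, K gives O(h).
Premise 4 is O(h → a); since O(h), deontic closure gives O(a).
Premise 9 is O(a → ¬n); since O(a), deontic closure gives O(¬n).
Applying K to premise 1 (O(¬n → p)) and O(¬n) yields O(p).
Premises 5, 8 do not contribute to this derivation.
Hence p is obligatory.

Obligatory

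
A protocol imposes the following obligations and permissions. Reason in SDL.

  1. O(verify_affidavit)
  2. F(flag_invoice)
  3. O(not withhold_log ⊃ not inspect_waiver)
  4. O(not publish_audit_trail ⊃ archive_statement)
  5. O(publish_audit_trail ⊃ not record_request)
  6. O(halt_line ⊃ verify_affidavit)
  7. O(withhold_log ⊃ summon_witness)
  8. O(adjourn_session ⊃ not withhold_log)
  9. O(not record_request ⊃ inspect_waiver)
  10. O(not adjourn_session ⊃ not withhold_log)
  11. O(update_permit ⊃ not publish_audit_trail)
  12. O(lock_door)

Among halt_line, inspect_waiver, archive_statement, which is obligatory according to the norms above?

archive_statement

By case analysis on adjourn_session: premise 8 gives O(adjourn_session ⊃ not withhold_log) and premise 10 gives O(not adjourn_session ⊃ not withhold_log), so O(not withhold_log) either way.
With premise 3, O(not withhold_log ⊃ not inspect_waiver), the K-axiom yields O(not inspect_waiver).
Premise 9 is O(not record_request ⊃ inspect_waiver); contrapositively O(not inspect_waiver ⊃ record_request). Since O(not inspect_waiver) holds, K gives O(record_request).
The contrapositive of premise 5 (O(publish_audit_trail ⊃ not record_request)) is O(record_request ⊃ not publish_audit_trail), and O(record_request) is already established, so O(not publish_audit_trail).
Applying K to premise 4 (O(not publish_audit_trail ⊃ archive_statement)) and O(not publish_audit_trail) yields O(archive_statement).
So O(archive_statement) holds — archive_statement is obligatory. None of the other listed options is made obligatory by any chain of premises.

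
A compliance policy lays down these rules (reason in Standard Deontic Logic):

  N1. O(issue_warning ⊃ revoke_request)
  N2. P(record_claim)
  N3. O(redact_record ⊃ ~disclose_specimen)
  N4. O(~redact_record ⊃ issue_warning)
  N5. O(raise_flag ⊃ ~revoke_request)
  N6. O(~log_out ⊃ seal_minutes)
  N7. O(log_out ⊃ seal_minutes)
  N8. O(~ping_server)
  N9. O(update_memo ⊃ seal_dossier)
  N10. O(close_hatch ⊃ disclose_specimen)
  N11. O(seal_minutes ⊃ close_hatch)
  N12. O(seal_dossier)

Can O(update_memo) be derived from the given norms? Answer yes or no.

No

Premise 9 is O(update_memo ⊃ seal_dossier); even if O(seal_dossier) held, inferring O(update_memo) would be affirming the consequent — invalid.
No other premise forces O(update_memo). An ideal world satisfying every premise can still have update_memo false, so O(update_memo) is not derivable.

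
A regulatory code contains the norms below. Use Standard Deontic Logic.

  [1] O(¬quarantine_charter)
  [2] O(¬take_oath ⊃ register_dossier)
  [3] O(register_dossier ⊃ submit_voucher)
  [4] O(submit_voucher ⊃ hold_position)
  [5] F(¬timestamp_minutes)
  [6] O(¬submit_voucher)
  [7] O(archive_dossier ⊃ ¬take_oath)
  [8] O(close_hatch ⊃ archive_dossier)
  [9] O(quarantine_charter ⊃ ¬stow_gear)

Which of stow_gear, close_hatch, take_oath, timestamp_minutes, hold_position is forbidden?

Premise 6 gives O(¬submit_voucher).
The contrapositive of premise 3 (O(register_dossier ⊃ submit_voucher)) is O(¬submit_voucher ⊃ ¬register_dossier), and O(¬submit_voucher) is already established, so O(¬register_dossier).
Premise 2 is O(¬take_oath ⊃ register_dossier); contrapositively O(¬register_dossier ⊃ take_oath). Since O(¬register_dossier) holds, K gives O(take_oath).
The contrapositive of premise 7 (O(archive_dossier ⊃ ¬take_oath)) is O(take_oath ⊃ ¬archive_dossier), and O(take_oath) is already established, so O(¬archive_dossier).
The contrapositive of premise 8 (O(close_hatch ⊃ archive_dossier)) is O(¬archive_dossier ⊃ ¬close_hatch), and O(¬archive_dossier) is already established, so O(¬close_hatch).
So O(¬close_hatch) holds, i.e. close_hatch is forbidden. None of the other listed options is forbidden under the premises.

close_hatch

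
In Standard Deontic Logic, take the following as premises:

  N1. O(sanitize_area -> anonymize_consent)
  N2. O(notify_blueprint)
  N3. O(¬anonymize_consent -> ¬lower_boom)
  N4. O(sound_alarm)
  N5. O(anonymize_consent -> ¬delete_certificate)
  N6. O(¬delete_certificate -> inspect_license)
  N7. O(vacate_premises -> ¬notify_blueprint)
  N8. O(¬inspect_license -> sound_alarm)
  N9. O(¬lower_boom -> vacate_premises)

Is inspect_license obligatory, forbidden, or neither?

Obligatory

From premise 2 we have O(notify_blueprint).
Premise 7 is O(vacate_premises -> ¬notify_blueprint); contrapositively O(notify_blueprint -> ¬vacate_premises). Since O(notify_blueprint) holds, K gives O(¬vacate_premises).
The contrapositive of premise 9 (O(¬lower_boom -> vacate_premises)) is O(¬vacate_premises -> lower_boom), and O(¬vacate_premises) is already established, so O(lower_boom).
Premise 3 is O(¬anonymize_consent -> ¬lower_boom); contrapositively O(lower_boom -> anonymize_consent). Since O(lower_boom) holds, K gives O(anonymize_consent).
Premise 5 is O(anonymize_consent -> ¬delete_certificate); since O(anonymize_consent), deontic closure gives O(¬delete_certificate).
Applying K to premise 6 (O(¬delete_certificate -> inspect_license)) and O(¬delete_certificate) yields O(inspect_license).
Premises 1, 4, 8 do not contribute to this derivation.
Hence inspect_license is obligatory.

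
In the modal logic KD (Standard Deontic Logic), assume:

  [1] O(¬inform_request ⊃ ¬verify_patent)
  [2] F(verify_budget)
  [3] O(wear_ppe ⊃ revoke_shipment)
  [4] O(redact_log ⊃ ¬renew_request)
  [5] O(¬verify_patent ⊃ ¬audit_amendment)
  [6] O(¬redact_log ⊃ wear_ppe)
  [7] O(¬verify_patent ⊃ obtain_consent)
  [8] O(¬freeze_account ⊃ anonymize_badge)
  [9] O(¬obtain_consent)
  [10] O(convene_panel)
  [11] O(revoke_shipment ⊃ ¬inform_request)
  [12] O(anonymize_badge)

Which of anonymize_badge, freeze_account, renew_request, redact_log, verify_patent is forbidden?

renew_request

Premise 9 gives O(¬obtain_consent).
Premise 7, O(¬verify_patent ⊃ obtain_consent), contraposes to O(¬obtain_consent ⊃ verify_patent); with O(¬obtain_consent) we get O(verify_patent).
Premise 1 is O(¬inform_request ⊃ ¬verify_patent); contrapositively O(verify_patent ⊃ inform_request). Since O(verify_patent) holds, K gives O(inform_request).
Premise 11 is O(revoke_shipment ⊃ ¬inform_request); contrapositively O(inform_request ⊃ ¬revoke_shipment). Since O(inform_request) holds, K gives O(¬revoke_shipment).
The contrapositive of premise 3 (O(wear_ppe ⊃ revoke_shipment)) is O(¬revoke_shipment ⊃ ¬wear_ppe), and O(¬revoke_shipment) is already established, so O(¬wear_ppe).
The contrapositive of premise 6 (O(¬redact_log ⊃ wear_ppe)) is O(¬wear_ppe ⊃ redact_log), and O(¬wear_ppe) is already established, so O(redact_log).
With premise 4, O(redact_log ⊃ ¬renew_request), the K-axiom yields O(¬renew_request).
So O(¬renew_request) holds, i.e. renew_request is forbidden. None of the other listed options is forbidden under the premises.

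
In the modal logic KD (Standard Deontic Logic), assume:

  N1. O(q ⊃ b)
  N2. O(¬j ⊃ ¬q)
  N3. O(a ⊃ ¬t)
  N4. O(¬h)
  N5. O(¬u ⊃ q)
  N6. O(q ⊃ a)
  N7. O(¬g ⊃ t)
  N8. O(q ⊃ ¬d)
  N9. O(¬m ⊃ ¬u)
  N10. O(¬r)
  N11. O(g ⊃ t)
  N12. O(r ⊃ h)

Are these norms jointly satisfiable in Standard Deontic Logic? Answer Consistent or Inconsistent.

Consistent

Premise 12 is O(r ⊃ h), but O(r) is not derivable from the premises, so it does not yield O(h).
So O(h) is not derivable, and the apparent clash with O(¬h) does not arise.
A world satisfying every obligation exists (e.g. a=false, b=false, d=false, g=false, h=false, j=false, m=true, q=false, r=false, t=true, u=true); no atom is both obligatory and forbidden, so the set is consistent.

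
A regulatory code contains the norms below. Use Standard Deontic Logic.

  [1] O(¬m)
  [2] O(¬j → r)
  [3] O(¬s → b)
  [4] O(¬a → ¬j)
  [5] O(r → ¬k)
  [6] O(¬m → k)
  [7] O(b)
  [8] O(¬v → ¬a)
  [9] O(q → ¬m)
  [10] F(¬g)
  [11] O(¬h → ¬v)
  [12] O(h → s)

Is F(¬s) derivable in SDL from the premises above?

Yes

Premise 1 states O(¬m) outright.
Applying K to premise 6 (O(¬m → k)) and O(¬m) yields O(k).
Premise 5, O(r → ¬k), contraposes to O(k → ¬r); with O(k) we get O(¬r).
Premise 2, O(¬j → r), contraposes to O(¬r → j); with O(¬r) we get O(j).
Premise 4 is O(¬a → ¬j); contrapositively O(j → a). Since O(j) holds, K gives O(a).
The contrapositive of premise 8 (O(¬v → ¬a)) is O(a → v), and O(a) is already established, so O(v).
The contrapositive of premise 11 (O(¬h → ¬v)) is O(v → h), and O(v) is already established, so O(h).
Premise 12 is O(h → s); since O(h), deontic closure gives O(s).
Premises 3, 7, 9, 10 do not contribute to this derivation.
So O(s) holds, i.e. F(¬s). The claim follows.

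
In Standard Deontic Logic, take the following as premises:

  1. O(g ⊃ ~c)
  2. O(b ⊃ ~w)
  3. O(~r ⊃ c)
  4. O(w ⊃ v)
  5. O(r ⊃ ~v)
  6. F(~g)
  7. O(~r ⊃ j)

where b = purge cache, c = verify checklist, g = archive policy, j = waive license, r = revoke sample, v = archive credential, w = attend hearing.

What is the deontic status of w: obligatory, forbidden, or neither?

Premise 6 is F(~g), i.e. O(g).
From O(g) and premise 1, O(g ⊃ ~c), we obtain O(~c).
Premise 3, O(~r ⊃ c), contraposes to O(~c ⊃ r); with O(~c) we get O(r).
With premise 5, O(r ⊃ ~v), the K-axiom yields O(~v).
Premise 4 is O(w ⊃ v); contrapositively O(~v ⊃ ~w). Since O(~v) holds, K gives O(~w).
Premises 2, 7 do not contribute to this derivation.
Thus O(~w), which is F(w): w is forbidden.

Forbidden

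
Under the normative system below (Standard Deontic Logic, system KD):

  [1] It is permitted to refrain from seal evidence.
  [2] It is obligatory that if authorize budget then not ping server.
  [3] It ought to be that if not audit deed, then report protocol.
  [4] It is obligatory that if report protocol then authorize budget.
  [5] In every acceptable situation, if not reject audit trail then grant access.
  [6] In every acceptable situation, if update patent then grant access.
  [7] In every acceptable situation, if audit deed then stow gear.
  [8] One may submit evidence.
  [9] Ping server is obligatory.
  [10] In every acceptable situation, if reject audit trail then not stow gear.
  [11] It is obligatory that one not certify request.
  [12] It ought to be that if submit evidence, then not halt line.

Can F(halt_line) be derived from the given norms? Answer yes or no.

Premise 12 is O(submit_evidence → ¬halt_line), but O(submit_evidence) is not derivable from the premises (the permission P(submit_evidence) asserts only ¬O(¬submit_evidence), not O(submit_evidence)), so it does not yield O(¬halt_line).
No other premise forces O(¬halt_line). An ideal world satisfying every premise can still have halt_line true, so F(halt_line) is not derivable.

No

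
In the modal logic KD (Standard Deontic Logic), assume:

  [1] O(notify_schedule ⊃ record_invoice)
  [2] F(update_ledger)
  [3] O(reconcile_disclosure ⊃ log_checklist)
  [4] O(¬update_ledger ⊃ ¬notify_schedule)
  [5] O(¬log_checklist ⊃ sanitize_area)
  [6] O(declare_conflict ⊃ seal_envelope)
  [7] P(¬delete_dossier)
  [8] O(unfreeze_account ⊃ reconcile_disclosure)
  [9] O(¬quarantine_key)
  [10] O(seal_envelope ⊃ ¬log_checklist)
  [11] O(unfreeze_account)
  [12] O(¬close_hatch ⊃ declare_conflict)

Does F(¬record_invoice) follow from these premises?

No

Premise 1 is O(notify_schedule ⊃ record_invoice), but O(notify_schedule) is not derivable from the premises, so it does not yield O(record_invoice).
No other premise forces O(record_invoice). An ideal world satisfying every premise can still have ¬record_invoice true, so F(¬record_invoice) is not derivable.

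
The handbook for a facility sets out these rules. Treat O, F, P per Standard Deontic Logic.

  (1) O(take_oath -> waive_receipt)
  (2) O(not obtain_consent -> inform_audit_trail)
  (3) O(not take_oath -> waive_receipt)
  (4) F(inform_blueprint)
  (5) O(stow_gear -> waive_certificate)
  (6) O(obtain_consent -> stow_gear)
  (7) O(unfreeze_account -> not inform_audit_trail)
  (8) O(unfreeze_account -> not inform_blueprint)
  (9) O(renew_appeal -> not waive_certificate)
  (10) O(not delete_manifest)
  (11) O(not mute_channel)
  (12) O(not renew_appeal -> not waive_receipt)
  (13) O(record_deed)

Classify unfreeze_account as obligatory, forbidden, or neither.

Forbidden

Premises 3 and 1 are O(not take_oath -> waive_receipt) and O(take_oath -> waive_receipt); every ideal world satisfies not take_oath or take_oath, so in either case waive_receipt holds — hence O(waive_receipt).
The contrapositive of premise 12 (O(not renew_appeal -> not waive_receipt)) is O(waive_receipt -> renew_appeal), and O(waive_receipt) is already established, so O(renew_appeal).
From O(renew_appeal) and premise 9, O(renew_appeal -> not waive_certificate), we obtain O(not waive_certificate).
The contrapositive of premise 5 (O(stow_gear -> waive_certificate)) is O(not waive_certificate -> not stow_gear), and O(not waive_certificate) is already established, so O(not stow_gear).
The contrapositive of premise 6 (O(obtain_consent -> stow_gear)) is O(not stow_gear -> not obtain_consent), and O(not stow_gear) is already established, so O(not obtain_consent).
Applying K to premise 2 (O(not obtain_consent -> inform_audit_trail)) and O(not obtain_consent) yields O(inform_audit_trail).
Premise 7, O(unfreeze_account -> not inform_audit_trail), contraposes to O(inform_audit_trail -> not unfreeze_account); with O(inform_audit_trail) we get O(not unfreeze_account).
Premises 4, 8, 10, 11, 13 do not contribute to this derivation.
Thus O(not unfreeze_account), which is F(unfreeze_account): unfreeze_account is forbidden.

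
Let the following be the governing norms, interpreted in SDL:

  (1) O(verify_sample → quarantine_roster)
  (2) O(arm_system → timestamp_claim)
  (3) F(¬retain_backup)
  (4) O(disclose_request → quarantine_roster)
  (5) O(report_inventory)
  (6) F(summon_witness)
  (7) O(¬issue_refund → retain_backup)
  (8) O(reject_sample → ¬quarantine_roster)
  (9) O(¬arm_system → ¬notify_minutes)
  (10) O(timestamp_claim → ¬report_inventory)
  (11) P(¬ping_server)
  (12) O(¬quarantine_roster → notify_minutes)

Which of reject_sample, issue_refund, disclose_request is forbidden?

reject_sample

From premise 5 we have O(report_inventory).
Premise 10 is O(timestamp_claim → ¬report_inventory); contrapositively O(report_inventory → ¬timestamp_claim). Since O(report_inventory) holds, K gives O(¬timestamp_claim).
The contrapositive of premise 2 (O(arm_system → timestamp_claim)) is O(¬timestamp_claim → ¬arm_system), and O(¬timestamp_claim) is already established, so O(¬arm_system).
Applying K to premise 9 (O(¬arm_system → ¬notify_minutes)) and O(¬arm_system) yields O(¬notify_minutes).
Premise 12 is O(¬quarantine_roster → notify_minutes); contrapositively O(¬notify_minutes → quarantine_roster). Since O(¬notify_minutes) holds, K gives O(quarantine_roster).
Premise 8 is O(reject_sample → ¬quarantine_roster); contrapositively O(quarantine_roster → ¬reject_sample). Since O(quarantine_roster) holds, K gives O(¬reject_sample).
So O(¬reject_sample) holds, i.e. reject_sample is forbidden. None of the other listed options is forbidden under the premises.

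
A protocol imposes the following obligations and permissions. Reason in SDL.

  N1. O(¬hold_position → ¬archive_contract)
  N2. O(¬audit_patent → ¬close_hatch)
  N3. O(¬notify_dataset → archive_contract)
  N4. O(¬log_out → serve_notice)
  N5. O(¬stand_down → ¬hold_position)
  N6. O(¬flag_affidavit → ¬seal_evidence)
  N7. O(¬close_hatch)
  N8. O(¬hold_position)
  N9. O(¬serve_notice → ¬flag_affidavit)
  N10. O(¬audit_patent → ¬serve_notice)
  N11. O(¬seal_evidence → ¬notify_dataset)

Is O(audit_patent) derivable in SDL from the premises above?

Yes

Premise 8 gives O(¬hold_position).
Premise 1 is O(¬hold_position → ¬archive_contract); since O(¬hold_position), deontic closure gives O(¬archive_contract).
Premise 3 is O(¬notify_dataset → archive_contract); contrapositively O(¬archive_contract → notify_dataset). Since O(¬archive_contract) holds, K gives O(notify_dataset).
Premise 11 is O(¬seal_evidence → ¬notify_dataset); contrapositively O(notify_dataset → seal_evidence). Since O(notify_dataset) holds, K gives O(seal_evidence).
The contrapositive of premise 6 (O(¬flag_affidavit → ¬seal_evidence)) is O(seal_evidence → flag_affidavit), and O(seal_evidence) is already established, so O(flag_affidavit).
Premise 9, O(¬serve_notice → ¬flag_affidavit), contraposes to O(flag_affidavit → serve_notice); with O(flag_affidavit) we get O(serve_notice).
The contrapositive of premise 10 (O(¬audit_patent → ¬serve_notice)) is O(serve_notice → audit_patent), and O(serve_notice) is already established, so O(audit_patent).
Premises 2, 4, 5, 7 do not contribute to this derivation.
So O(audit_patent) follows.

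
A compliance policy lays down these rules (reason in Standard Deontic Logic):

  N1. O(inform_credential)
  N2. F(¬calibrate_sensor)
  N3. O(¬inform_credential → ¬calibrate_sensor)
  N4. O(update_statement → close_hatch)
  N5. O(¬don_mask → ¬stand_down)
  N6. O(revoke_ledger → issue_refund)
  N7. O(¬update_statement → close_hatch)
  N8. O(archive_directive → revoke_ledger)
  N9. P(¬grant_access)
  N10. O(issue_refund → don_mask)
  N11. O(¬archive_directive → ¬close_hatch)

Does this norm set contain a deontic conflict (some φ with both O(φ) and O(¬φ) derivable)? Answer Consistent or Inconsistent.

Consistent

Premise 3 is O(¬inform_credential → ¬calibrate_sensor), but O(¬inform_credential) is not derivable from the premises, so it does not yield O(¬calibrate_sensor).
So O(¬calibrate_sensor) is not derivable, and the apparent clash with O(calibrate_sensor) does not arise.
A world satisfying every obligation exists (e.g. archive_directive=true, calibrate_sensor=true, close_hatch=true, don_mask=true, grant_access=false, inform_credential=true, issue_refund=true, revoke_ledger=true, stand_down=false, update_statement=false); no atom is both obligatory and forbidden, so the set is consistent.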